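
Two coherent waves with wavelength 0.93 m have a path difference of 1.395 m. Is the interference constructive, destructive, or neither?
destructive — path difference = 1.5λ, an odd multiple of λ/2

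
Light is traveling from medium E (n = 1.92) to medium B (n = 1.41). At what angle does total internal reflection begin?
θc = arcsin(n₂/n₁) = 47.25°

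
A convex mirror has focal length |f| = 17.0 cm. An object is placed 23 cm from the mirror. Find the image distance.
f = −17.0 cm (convex); 1/di = 1/f − 1/do → di = -9.775 cm (virtual image, behind mirror)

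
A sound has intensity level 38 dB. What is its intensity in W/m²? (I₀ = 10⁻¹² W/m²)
I = I₀·10^(β/10) = 6.31 × 10⁻⁹ W/m²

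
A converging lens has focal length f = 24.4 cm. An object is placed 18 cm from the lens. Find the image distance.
1/di = 1/f − 1/do → di = -68.63 cm (virtual image)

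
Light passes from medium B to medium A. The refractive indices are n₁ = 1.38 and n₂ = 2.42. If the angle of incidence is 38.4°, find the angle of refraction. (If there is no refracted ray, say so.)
sin θ₂ = (n₁/n₂)·sin θ₁ = 0.3542 → θ₂ = 20.74°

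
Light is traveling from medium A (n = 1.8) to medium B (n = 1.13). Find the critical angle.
θc = arcsin(n₂/n₁) = 38.89°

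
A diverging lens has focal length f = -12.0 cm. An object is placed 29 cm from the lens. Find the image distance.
1/di = 1/f − 1/do → di = -8.488 cm (virtual image)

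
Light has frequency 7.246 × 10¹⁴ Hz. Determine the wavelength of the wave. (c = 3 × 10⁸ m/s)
λ = c/f = 414 nm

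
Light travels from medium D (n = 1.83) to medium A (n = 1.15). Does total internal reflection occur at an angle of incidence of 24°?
θc = arcsin(n₂/n₁) = 38.93°; 24° < θc, so no — the ray refracts.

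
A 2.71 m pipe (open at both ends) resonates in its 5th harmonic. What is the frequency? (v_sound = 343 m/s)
fₙ = nv/(2L) = 316.4 Hz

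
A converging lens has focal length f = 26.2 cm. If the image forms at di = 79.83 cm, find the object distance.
1/do = 1/f − 1/di → do = 39 cm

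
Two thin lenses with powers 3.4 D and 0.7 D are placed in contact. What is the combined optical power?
P_total = P₁ + P₂ = 4.1 D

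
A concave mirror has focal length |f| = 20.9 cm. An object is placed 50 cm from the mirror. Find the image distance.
f = +20.9 cm (concave); 1/di = 1/f − 1/do → di = 35.91 cm (real image, in front of mirror)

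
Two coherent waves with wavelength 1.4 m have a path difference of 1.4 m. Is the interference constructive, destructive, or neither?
constructive — path difference = 1λ, a whole number of wavelengths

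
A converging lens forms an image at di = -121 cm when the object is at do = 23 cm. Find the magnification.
M = −di/do = 5.261 (upright image)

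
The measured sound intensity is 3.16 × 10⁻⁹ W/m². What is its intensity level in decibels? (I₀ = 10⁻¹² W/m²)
β = 10·log₁₀(I/I₀) = 35 dB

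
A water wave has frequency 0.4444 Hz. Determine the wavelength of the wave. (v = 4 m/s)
λ = v/f = 9.001 m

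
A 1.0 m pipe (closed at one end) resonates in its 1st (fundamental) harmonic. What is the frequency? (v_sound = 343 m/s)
fₙ = nv/(4L) = 85.75 Hz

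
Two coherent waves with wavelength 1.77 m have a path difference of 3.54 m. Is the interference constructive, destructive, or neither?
constructive — path difference = 2λ, a whole number of wavelengths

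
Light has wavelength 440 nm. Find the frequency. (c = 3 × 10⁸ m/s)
f = c/λ = 6.818 × 10¹⁴ Hz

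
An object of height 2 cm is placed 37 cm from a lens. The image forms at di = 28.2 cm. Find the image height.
hi = (-di/do) × ho = -1.524 cm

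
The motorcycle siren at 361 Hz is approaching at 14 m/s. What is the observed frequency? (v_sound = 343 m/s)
f_obs = f·v/(v − v_s) = 376.4 Hz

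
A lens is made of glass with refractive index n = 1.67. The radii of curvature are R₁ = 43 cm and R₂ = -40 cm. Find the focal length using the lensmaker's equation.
1/f = (n − 1)(1/R₁ − 1/R₂) → f = 30.93 cm (converging lens)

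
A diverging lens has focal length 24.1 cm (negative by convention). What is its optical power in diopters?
P = 1/f = -4.149 D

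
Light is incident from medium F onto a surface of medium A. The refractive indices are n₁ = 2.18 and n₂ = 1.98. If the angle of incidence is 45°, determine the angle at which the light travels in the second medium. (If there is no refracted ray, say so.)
sin θ₂ = (n₁/n₂)·sin θ₁ = 0.7785 → θ₂ = 51.13°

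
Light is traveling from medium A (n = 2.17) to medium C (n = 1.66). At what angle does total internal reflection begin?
θc = arcsin(n₂/n₁) = 49.9°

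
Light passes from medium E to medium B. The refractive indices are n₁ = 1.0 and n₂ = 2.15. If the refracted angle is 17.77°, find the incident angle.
sin θ₁ = (n₂/n₁)·sin θ₂ → θ₁ = 41.01°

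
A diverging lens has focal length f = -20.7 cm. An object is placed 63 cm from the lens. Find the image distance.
1/di = 1/f − 1/do → di = -15.58 cm (virtual image)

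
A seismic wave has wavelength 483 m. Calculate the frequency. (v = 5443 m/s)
f = v/λ = 11.27 Hz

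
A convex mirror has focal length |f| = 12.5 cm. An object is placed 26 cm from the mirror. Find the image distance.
f = −12.5 cm (convex); 1/di = 1/f − 1/do → di = -8.442 cm (virtual image, behind mirror)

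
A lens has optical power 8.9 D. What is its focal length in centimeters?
f = 1/P = 11.24 cm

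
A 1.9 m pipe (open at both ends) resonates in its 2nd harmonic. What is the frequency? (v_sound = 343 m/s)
fₙ = nv/(2L) = 180.5 Hz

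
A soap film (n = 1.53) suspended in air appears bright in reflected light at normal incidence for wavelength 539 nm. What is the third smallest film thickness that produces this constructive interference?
2nt = (m − ½)λ with m = 3 → t = (m − ½)λ/(2n) = 440.4 nm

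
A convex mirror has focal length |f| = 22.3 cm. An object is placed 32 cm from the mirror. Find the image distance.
f = −22.3 cm (convex); 1/di = 1/f − 1/do → di = -13.14 cm (virtual image, behind mirror)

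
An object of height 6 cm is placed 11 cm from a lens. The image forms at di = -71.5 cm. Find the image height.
hi = (-di/do) × ho = 39 cm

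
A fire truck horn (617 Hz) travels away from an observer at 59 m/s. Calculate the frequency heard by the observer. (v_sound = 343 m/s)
f_obs = f·v/(v + v_s) = 526.4 Hz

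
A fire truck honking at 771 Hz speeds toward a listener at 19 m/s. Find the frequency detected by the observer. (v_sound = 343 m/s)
f_obs = f·v/(v − v_s) = 816.2 Hz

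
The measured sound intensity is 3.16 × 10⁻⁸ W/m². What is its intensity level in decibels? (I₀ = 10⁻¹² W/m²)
β = 10·log₁₀(I/I₀) = 45 dB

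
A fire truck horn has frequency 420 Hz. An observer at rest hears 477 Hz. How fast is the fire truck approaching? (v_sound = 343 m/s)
v_s = v·(1 − f/f_obs) = 40.99 m/s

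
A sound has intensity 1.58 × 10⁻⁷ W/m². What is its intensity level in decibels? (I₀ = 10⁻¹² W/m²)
β = 10·log₁₀(I/I₀) = 51.99 dB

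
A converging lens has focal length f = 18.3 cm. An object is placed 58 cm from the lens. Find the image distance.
1/di = 1/f − 1/do → di = 26.74 cm (real image)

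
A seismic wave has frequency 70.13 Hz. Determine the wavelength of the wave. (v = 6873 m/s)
λ = v/f = 98 m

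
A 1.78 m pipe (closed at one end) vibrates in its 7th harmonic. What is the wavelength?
λₙ = 4L/n = 1.017 m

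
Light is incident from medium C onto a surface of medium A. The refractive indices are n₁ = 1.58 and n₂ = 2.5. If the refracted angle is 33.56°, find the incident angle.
sin θ₁ = (n₂/n₁)·sin θ₂ → θ₁ = 61.01°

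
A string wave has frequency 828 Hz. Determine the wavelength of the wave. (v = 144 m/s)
λ = v/f = 0.1739 m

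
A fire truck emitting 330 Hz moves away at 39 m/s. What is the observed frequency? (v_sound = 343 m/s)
f_obs = f·v/(v + v_s) = 296.3 Hz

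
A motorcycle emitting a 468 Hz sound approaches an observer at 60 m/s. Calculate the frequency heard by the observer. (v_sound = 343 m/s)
f_obs = f·v/(v − v_s) = 567.2 Hz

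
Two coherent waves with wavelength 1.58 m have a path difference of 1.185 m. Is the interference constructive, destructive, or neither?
neither (partial) — path difference = 0.75λ, neither a whole number of wavelengths nor an odd multiple of λ/2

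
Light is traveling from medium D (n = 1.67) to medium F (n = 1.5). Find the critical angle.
θc = arcsin(n₂/n₁) = 63.92°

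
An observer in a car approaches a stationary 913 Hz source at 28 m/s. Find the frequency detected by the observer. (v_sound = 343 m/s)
f_obs = f·(v + v_o)/v = 987.5 Hz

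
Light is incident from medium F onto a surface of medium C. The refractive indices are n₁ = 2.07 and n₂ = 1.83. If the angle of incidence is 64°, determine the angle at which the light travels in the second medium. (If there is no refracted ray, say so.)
sin θ₂ = (n₁/n₂)·sin θ₁ = 1.017 > 1, so there is no refracted ray — the light undergoes total internal reflection.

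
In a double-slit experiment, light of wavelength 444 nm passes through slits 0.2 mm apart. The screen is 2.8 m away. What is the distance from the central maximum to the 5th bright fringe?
y = mλL/d = 31.08 mm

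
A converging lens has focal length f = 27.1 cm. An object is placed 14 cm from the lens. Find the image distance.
1/di = 1/f − 1/do → di = -28.96 cm (virtual image)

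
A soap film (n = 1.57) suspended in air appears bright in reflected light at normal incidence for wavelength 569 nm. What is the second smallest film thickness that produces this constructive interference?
2nt = (m − ½)λ with m = 2 → t = (m − ½)λ/(2n) = 271.8 nm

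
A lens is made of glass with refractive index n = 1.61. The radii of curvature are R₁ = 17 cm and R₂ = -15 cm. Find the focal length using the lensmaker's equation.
1/f = (n − 1)(1/R₁ − 1/R₂) → f = 13.06 cm (converging lens)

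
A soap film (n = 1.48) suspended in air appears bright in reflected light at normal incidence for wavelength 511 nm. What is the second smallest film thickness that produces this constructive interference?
2nt = (m − ½)λ with m = 2 → t = (m − ½)λ/(2n) = 259 nm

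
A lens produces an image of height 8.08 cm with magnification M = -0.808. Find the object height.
ho = |hi|/|M| = 10 cm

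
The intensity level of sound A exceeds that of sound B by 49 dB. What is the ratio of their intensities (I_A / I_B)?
I_A/I_B = 10^(Δβ/10) = 79430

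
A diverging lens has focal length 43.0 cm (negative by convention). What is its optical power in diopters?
P = 1/f = -2.326 D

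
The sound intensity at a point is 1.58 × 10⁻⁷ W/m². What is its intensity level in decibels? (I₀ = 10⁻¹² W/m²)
β = 10·log₁₀(I/I₀) = 51.99 dB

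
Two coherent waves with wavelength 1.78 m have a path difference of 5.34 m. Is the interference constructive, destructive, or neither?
constructive — path difference = 3λ, a whole number of wavelengths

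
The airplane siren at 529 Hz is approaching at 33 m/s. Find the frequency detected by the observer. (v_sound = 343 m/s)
f_obs = f·v/(v − v_s) = 585.3 Hz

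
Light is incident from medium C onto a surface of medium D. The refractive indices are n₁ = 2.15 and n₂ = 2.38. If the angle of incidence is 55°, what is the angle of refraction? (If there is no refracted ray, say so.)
sin θ₂ = (n₁/n₂)·sin θ₁ = 0.74 → θ₂ = 47.73°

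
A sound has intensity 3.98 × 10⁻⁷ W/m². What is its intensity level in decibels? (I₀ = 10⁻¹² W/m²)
β = 10·log₁₀(I/I₀) = 56 dB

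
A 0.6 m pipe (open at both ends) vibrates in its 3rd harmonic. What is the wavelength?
λₙ = 2L/n = 0.4 m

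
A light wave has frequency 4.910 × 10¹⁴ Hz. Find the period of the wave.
T = 1/f = 2.037 × 10⁻¹⁵ s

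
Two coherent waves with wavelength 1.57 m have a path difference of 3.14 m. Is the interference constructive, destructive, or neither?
constructive — path difference = 2λ, a whole number of wavelengths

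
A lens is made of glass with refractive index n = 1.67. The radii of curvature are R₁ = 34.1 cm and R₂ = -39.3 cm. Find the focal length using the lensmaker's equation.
1/f = (n − 1)(1/R₁ − 1/R₂) → f = 27.25 cm (converging lens)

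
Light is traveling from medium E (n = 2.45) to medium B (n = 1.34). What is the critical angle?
θc = arcsin(n₂/n₁) = 33.16°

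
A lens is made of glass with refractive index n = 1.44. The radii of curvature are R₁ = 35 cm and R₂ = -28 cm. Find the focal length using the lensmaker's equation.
1/f = (n − 1)(1/R₁ − 1/R₂) → f = 35.35 cm (converging lens)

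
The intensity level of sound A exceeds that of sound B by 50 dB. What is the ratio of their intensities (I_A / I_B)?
I_A/I_B = 10^(Δβ/10) = 100000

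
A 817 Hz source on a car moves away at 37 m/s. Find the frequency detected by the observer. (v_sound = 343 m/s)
f_obs = f·v/(v + v_s) = 737.5 Hz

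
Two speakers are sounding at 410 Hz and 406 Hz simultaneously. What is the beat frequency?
4 Hz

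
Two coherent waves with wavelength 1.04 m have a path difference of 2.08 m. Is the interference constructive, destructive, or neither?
constructive — path difference = 2λ, a whole number of wavelengths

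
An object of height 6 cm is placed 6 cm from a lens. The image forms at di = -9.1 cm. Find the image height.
hi = (-di/do) × ho = 9.1 cm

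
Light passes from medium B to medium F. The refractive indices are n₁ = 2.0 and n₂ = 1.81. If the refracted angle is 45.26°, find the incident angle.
sin θ₁ = (n₂/n₁)·sin θ₂ → θ₁ = 40°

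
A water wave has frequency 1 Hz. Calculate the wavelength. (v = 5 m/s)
λ = v/f = 5 m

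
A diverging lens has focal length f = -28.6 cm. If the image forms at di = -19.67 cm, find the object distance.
1/do = 1/f − 1/di → do = 63 cm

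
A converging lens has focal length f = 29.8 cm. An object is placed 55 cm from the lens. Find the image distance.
1/di = 1/f − 1/do → di = 65.04 cm (real image)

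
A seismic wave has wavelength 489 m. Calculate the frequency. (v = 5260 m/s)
f = v/λ = 10.76 Hz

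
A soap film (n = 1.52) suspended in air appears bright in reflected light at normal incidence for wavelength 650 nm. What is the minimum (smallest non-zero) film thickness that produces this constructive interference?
2nt = (m − ½)λ with m = 1 → t = (m − ½)λ/(2n) = 106.9 nm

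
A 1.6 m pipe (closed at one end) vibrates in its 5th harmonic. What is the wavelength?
λₙ = 4L/n = 1.28 m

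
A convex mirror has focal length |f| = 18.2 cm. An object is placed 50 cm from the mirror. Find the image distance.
f = −18.2 cm (convex); 1/di = 1/f − 1/do → di = -13.34 cm (virtual image, behind mirror)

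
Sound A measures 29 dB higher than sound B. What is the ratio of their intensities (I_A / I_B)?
I_A/I_B = 10^(Δβ/10) = 794.3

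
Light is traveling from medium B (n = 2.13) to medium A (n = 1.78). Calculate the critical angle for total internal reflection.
θc = arcsin(n₂/n₁) = 56.69°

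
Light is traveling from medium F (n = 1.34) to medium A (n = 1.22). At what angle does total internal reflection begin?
θc = arcsin(n₂/n₁) = 65.57°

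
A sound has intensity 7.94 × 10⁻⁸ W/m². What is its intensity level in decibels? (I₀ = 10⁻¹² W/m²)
β = 10·log₁₀(I/I₀) = 49 dB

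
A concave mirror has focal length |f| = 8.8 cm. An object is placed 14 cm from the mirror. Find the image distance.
f = +8.8 cm (concave); 1/di = 1/f − 1/do → di = 23.69 cm (real image, in front of mirror)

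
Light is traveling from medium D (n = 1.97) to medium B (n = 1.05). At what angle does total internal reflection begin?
θc = arcsin(n₂/n₁) = 32.21°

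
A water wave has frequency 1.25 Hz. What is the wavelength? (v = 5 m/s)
λ = v/f = 4 m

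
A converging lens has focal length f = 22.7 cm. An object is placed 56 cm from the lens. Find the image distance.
1/di = 1/f − 1/do → di = 38.17 cm (real image)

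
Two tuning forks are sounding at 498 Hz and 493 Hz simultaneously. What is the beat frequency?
5 Hz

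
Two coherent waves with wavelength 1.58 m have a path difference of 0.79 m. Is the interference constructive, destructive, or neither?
destructive — path difference = 0.5λ, an odd multiple of λ/2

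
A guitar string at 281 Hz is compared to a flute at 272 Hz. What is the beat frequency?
9 Hz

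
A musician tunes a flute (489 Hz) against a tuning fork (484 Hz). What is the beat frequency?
5 Hz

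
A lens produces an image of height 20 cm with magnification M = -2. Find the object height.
ho = |hi|/|M| = 10 cm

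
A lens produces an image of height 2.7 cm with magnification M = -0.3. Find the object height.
ho = |hi|/|M| = 9 cm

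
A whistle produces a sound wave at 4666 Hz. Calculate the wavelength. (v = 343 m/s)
λ = v/f = 0.07351 m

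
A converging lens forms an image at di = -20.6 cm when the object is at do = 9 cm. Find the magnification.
M = −di/do = 2.289 (upright image)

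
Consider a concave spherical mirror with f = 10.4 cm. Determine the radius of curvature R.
R = 2|f| = 20.8 cm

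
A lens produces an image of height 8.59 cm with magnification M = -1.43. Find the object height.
ho = |hi|/|M| = 6.007 cm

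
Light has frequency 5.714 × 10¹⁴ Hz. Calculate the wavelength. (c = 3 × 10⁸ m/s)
λ = c/f = 525 nm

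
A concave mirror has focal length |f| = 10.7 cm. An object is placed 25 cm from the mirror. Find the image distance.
f = +10.7 cm (concave); 1/di = 1/f − 1/do → di = 18.71 cm (real image, in front of mirror)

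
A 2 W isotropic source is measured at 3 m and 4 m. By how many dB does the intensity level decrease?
Δβ = 20·log₁₀(r₂/r₁) = 2.499 dB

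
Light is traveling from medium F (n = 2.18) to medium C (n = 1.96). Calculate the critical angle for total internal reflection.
θc = arcsin(n₂/n₁) = 64.04°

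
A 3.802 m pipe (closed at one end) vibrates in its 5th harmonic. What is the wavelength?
λₙ = 4L/n = 3.042 m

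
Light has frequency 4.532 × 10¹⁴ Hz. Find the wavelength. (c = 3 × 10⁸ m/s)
λ = c/f = 662 nm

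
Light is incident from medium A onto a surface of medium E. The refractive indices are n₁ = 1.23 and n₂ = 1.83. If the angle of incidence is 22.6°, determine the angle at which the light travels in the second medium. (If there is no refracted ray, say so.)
sin θ₂ = (n₁/n₂)·sin θ₁ = 0.2583 → θ₂ = 14.97°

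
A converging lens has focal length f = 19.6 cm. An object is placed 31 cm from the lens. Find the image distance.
1/di = 1/f − 1/do → di = 53.3 cm (real image)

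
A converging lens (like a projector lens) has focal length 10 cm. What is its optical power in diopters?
P = 1/f = 10 D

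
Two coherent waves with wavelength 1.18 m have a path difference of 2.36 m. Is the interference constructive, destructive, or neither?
constructive — path difference = 2λ, a whole number of wavelengths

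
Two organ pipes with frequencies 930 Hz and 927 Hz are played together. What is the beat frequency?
3 Hz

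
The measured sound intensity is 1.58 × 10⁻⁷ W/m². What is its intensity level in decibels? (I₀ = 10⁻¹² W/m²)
β = 10·log₁₀(I/I₀) = 51.99 dB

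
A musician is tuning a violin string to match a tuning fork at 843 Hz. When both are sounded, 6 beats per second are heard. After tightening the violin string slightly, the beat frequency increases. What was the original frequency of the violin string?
849 Hz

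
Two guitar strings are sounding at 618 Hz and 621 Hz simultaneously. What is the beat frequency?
3 Hz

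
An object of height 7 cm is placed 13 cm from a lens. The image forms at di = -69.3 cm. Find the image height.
hi = (-di/do) × ho = 37.32 cm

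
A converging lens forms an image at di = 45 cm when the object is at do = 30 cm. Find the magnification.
M = −di/do = -1.5 (inverted image)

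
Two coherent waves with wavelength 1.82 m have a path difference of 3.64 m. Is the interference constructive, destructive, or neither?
constructive — path difference = 2λ, a whole number of wavelengths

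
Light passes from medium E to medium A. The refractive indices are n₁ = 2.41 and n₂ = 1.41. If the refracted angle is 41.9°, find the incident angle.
sin θ₁ = (n₂/n₁)·sin θ₂ → θ₁ = 23°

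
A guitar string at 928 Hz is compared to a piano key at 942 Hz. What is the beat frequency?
14 Hz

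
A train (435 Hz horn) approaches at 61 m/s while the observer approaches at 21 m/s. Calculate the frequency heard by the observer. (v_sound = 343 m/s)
f_obs = f·(v + v_o)/(v − v_s) = 561.5 Hz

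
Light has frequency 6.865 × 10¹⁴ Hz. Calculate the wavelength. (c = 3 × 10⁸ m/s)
λ = c/f = 437 nm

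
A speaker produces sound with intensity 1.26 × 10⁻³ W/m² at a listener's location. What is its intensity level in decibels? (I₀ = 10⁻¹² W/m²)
β = 10·log₁₀(I/I₀) = 91 dB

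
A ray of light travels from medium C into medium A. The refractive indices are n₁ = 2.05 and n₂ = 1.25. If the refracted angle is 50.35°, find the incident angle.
sin θ₁ = (n₂/n₁)·sin θ₂ → θ₁ = 28°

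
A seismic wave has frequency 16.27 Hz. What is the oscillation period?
T = 1/f = 0.06146 s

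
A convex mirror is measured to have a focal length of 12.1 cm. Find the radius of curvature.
R = 2|f| = 24.2 cm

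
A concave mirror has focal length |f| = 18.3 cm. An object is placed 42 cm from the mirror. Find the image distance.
f = +18.3 cm (concave); 1/di = 1/f − 1/do → di = 32.43 cm (real image, in front of mirror)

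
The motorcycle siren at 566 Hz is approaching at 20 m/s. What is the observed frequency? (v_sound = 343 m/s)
f_obs = f·v/(v − v_s) = 601 Hz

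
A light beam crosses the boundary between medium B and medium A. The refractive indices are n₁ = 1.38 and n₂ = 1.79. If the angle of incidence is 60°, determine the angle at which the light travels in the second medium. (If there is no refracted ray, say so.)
sin θ₂ = (n₁/n₂)·sin θ₁ = 0.6677 → θ₂ = 41.89°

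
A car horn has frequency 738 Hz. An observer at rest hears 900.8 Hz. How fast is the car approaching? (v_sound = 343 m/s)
v_s = v·(1 − f/f_obs) = 61.99 m/s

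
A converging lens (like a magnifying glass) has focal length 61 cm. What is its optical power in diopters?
P = 1/f = 1.639 D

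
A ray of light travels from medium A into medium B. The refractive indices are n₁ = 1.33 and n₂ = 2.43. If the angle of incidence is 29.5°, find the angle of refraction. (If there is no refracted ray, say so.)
sin θ₂ = (n₁/n₂)·sin θ₁ = 0.2695 → θ₂ = 15.64°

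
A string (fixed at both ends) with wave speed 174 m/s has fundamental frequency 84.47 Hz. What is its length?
L = v/(2f₁) = 1.03 m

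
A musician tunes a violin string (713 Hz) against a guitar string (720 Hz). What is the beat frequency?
7 Hz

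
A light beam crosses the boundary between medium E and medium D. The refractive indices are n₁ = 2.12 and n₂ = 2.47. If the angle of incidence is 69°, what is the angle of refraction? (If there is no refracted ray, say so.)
sin θ₂ = (n₁/n₂)·sin θ₁ = 0.8013 → θ₂ = 53.25°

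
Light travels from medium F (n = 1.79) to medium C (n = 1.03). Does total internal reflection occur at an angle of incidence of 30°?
θc = arcsin(n₂/n₁) = 35.13°; 30° < θc, so no — the ray refracts.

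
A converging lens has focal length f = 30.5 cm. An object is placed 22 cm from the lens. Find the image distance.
1/di = 1/f − 1/do → di = -78.94 cm (virtual image)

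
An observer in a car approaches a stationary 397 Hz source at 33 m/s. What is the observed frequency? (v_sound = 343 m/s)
f_obs = f·(v + v_o)/v = 435.2 Hz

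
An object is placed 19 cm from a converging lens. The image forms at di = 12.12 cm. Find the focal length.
1/f = 1/do + 1/di → f = 7.4 cm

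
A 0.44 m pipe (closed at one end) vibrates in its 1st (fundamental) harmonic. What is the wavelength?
λₙ = 4L/n = 1.76 m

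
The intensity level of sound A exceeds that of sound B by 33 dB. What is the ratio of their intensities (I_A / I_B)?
I_A/I_B = 10^(Δβ/10) = 1995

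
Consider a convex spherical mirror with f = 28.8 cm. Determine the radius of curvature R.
R = 2|f| = 57.6 cm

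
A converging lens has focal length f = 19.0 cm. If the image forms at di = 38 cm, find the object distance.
1/do = 1/f − 1/di → do = 38 cm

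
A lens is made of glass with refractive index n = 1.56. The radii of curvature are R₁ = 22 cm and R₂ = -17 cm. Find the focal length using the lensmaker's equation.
1/f = (n − 1)(1/R₁ − 1/R₂) → f = 17.12 cm (converging lens)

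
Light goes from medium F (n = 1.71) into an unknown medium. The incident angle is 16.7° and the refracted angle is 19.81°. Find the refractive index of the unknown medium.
n₂ = n₁·sin θ₁ / sin θ₂ = 1.45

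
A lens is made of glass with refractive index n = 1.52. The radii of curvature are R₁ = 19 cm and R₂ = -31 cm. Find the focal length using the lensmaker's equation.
1/f = (n − 1)(1/R₁ − 1/R₂) → f = 22.65 cm (converging lens)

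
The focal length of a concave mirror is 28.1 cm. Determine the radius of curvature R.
R = 2|f| = 56.2 cm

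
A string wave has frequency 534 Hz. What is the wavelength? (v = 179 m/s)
λ = v/f = 0.3352 m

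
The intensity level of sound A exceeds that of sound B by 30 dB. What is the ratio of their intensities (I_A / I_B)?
I_A/I_B = 10^(Δβ/10) = 1000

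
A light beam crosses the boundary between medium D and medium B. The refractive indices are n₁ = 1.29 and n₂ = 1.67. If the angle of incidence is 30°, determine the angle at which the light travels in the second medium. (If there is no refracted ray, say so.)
sin θ₂ = (n₁/n₂)·sin θ₁ = 0.3862 → θ₂ = 22.72°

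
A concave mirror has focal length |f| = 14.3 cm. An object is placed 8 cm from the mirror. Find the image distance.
f = +14.3 cm (concave); 1/di = 1/f − 1/do → di = -18.16 cm (virtual image, behind mirror)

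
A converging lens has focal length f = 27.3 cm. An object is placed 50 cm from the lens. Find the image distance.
1/di = 1/f − 1/do → di = 60.13 cm (real image)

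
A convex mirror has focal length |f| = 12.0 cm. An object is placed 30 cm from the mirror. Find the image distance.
f = −12.0 cm (convex); 1/di = 1/f − 1/do → di = -8.571 cm (virtual image, behind mirror)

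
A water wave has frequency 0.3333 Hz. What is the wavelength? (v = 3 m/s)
λ = v/f = 9.001 m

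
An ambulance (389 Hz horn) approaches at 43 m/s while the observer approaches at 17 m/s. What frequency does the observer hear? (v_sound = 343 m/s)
f_obs = f·(v + v_o)/(v − v_s) = 466.8 Hz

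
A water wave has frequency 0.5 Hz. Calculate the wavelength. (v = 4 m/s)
λ = v/f = 8 m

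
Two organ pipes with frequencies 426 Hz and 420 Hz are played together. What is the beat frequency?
6 Hz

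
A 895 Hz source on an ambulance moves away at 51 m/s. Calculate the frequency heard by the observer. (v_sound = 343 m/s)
f_obs = f·v/(v + v_s) = 779.1 Hz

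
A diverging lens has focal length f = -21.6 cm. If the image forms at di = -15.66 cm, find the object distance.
1/do = 1/f − 1/di → do = 56.95 cm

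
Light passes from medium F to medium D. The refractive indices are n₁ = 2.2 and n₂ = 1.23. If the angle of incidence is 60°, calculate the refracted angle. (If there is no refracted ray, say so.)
sin θ₂ = (n₁/n₂)·sin θ₁ = 1.549 > 1, so there is no refracted ray — the light undergoes total internal reflection.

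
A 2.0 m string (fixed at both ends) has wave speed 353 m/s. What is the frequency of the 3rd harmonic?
fₙ = nv/(2L) = 264.8 Hz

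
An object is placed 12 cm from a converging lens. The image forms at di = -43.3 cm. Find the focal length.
1/f = 1/do + 1/di → f = 16.6 cm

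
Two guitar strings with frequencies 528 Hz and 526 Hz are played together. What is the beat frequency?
2 Hz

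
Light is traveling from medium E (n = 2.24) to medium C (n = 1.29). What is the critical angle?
θc = arcsin(n₂/n₁) = 35.16°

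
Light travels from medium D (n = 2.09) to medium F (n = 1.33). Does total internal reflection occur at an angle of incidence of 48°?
θc = arcsin(n₂/n₁) = 39.52°; 48° > θc, so yes — total internal reflection.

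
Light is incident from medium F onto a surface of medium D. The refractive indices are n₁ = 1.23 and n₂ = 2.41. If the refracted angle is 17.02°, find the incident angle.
sin θ₁ = (n₂/n₁)·sin θ₂ → θ₁ = 35°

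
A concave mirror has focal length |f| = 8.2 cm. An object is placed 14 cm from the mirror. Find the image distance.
f = +8.2 cm (concave); 1/di = 1/f − 1/do → di = 19.79 cm (real image, in front of mirror)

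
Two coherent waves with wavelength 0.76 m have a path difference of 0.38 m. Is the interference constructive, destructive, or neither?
destructive — path difference = 0.5λ, an odd multiple of λ/2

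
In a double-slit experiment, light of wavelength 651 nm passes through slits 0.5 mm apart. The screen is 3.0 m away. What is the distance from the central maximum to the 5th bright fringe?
y = mλL/d = 19.53 mm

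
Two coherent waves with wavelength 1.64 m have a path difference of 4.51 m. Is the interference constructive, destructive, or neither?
neither (partial) — path difference = 2.75λ, neither a whole number of wavelengths nor an odd multiple of λ/2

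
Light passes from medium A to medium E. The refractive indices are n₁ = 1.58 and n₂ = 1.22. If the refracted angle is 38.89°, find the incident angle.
sin θ₁ = (n₂/n₁)·sin θ₂ → θ₁ = 29°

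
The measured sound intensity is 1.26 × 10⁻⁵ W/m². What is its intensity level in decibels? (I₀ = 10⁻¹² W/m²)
β = 10·log₁₀(I/I₀) = 71 dB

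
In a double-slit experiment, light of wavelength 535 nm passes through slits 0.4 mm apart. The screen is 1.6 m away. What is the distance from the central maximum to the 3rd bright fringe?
y = mλL/d = 6.42 mm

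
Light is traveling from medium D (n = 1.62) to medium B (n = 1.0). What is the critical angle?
θc = arcsin(n₂/n₁) = 38.12°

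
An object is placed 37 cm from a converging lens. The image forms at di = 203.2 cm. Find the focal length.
1/f = 1/do + 1/di → f = 31.3 cm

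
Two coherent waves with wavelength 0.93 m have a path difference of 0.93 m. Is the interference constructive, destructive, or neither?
constructive — path difference = 1λ, a whole number of wavelengths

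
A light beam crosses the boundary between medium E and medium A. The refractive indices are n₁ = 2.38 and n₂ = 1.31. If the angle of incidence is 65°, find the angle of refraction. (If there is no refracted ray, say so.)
sin θ₂ = (n₁/n₂)·sin θ₁ = 1.647 > 1, so there is no refracted ray — the light undergoes total internal reflection.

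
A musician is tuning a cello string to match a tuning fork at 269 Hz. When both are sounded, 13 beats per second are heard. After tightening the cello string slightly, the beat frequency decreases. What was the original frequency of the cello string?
256 Hz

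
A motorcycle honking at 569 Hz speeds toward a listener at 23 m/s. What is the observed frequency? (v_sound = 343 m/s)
f_obs = f·v/(v − v_s) = 609.9 Hz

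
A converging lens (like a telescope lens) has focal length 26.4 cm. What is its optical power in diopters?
P = 1/f = 3.788 D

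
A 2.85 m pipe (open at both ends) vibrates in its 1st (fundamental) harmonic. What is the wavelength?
λₙ = 2L/n = 5.7 m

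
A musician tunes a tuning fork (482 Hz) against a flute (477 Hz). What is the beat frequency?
5 Hz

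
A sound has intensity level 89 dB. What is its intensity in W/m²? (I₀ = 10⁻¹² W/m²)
I = I₀·10^(β/10) = 7.94 × 10⁻⁴ W/m²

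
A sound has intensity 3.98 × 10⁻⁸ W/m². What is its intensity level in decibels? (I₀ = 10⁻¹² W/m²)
β = 10·log₁₀(I/I₀) = 46 dB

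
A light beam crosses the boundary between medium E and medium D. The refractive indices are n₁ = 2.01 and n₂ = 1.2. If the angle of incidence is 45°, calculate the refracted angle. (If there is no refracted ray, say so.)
sin θ₂ = (n₁/n₂)·sin θ₁ = 1.184 > 1, so there is no refracted ray — the light undergoes total internal reflection.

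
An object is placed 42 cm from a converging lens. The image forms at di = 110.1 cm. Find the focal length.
1/f = 1/do + 1/di → f = 30.4 cm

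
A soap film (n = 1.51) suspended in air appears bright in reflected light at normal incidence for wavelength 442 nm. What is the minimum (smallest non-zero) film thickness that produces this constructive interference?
2nt = (m − ½)λ with m = 1 → t = (m − ½)λ/(2n) = 73.18 nm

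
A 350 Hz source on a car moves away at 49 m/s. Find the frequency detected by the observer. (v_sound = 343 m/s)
f_obs = f·v/(v + v_s) = 306.2 Hz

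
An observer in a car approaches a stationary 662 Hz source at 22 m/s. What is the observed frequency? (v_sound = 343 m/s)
f_obs = f·(v + v_o)/v = 704.5 Hz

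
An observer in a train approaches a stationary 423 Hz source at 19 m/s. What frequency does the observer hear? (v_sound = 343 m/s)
f_obs = f·(v + v_o)/v = 446.4 Hz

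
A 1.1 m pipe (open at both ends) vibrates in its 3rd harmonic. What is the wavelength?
λₙ = 2L/n = 0.7333 m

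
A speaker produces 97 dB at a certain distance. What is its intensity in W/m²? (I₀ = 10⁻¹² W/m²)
I = I₀·10^(β/10) = 5.01 × 10⁻³ W/m²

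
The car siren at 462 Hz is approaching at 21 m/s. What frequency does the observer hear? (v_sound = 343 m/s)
f_obs = f·v/(v − v_s) = 492.1 Hz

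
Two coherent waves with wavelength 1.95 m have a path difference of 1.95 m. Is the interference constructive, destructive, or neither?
constructive — path difference = 1λ, a whole number of wavelengths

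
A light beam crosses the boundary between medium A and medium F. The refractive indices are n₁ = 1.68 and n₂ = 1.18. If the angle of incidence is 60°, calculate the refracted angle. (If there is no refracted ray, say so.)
sin θ₂ = (n₁/n₂)·sin θ₁ = 1.233 > 1, so there is no refracted ray — the light undergoes total internal reflection.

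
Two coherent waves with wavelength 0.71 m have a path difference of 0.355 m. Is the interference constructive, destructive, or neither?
destructive — path difference = 0.5λ, an odd multiple of λ/2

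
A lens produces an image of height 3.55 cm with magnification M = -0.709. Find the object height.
ho = |hi|/|M| = 5.007 cm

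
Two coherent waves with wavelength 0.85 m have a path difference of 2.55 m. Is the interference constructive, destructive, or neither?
constructive — path difference = 3λ, a whole number of wavelengths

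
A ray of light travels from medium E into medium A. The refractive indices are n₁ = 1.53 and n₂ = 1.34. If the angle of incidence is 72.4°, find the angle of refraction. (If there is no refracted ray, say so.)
sin θ₂ = (n₁/n₂)·sin θ₁ = 1.088 > 1, so there is no refracted ray — the light undergoes total internal reflection.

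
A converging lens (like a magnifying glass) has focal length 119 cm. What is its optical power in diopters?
P = 1/f = 0.8403 D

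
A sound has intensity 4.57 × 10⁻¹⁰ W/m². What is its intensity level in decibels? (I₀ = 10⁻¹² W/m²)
β = 10·log₁₀(I/I₀) = 26.6 dB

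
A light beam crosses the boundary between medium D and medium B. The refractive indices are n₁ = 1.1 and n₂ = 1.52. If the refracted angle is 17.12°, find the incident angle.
sin θ₁ = (n₂/n₁)·sin θ₂ → θ₁ = 24°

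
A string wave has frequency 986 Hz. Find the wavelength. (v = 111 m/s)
λ = v/f = 0.1126 m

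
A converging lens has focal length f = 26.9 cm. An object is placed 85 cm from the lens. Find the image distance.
1/di = 1/f − 1/do → di = 39.35 cm (real image)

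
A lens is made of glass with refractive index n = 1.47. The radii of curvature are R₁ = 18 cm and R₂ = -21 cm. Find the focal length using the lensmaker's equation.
1/f = (n − 1)(1/R₁ − 1/R₂) → f = 20.62 cm (converging lens)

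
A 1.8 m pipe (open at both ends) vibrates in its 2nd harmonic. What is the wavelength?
λₙ = 2L/n = 1.8 m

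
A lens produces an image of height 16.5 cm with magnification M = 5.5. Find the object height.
ho = |hi|/|M| = 3 cm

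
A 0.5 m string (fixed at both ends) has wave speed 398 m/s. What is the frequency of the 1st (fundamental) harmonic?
fₙ = nv/(2L) = 398 Hz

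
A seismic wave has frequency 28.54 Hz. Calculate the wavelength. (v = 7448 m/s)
λ = v/f = 261 m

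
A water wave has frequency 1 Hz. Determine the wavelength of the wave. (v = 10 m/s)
λ = v/f = 10 m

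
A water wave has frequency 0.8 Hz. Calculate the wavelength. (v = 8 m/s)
λ = v/f = 10 m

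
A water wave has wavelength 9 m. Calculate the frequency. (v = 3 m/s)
f = v/λ = 0.3333 Hz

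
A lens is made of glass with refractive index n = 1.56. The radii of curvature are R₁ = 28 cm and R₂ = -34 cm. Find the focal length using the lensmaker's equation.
1/f = (n − 1)(1/R₁ − 1/R₂) → f = 27.42 cm (converging lens)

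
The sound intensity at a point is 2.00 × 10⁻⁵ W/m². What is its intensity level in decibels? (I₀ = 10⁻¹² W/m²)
β = 10·log₁₀(I/I₀) = 73.01 dB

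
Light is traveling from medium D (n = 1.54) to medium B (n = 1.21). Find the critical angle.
θc = arcsin(n₂/n₁) = 51.79°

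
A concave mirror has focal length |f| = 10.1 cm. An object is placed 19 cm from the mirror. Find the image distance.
f = +10.1 cm (concave); 1/di = 1/f − 1/do → di = 21.56 cm (real image, in front of mirror)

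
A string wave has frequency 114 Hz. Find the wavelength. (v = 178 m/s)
λ = v/f = 1.561 m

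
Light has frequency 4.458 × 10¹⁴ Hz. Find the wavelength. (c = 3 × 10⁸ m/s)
λ = c/f = 672.9 nm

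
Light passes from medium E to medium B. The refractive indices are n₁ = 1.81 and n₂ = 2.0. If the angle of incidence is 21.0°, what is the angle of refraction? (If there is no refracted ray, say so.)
sin θ₂ = (n₁/n₂)·sin θ₁ = 0.3243 → θ₂ = 18.92°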